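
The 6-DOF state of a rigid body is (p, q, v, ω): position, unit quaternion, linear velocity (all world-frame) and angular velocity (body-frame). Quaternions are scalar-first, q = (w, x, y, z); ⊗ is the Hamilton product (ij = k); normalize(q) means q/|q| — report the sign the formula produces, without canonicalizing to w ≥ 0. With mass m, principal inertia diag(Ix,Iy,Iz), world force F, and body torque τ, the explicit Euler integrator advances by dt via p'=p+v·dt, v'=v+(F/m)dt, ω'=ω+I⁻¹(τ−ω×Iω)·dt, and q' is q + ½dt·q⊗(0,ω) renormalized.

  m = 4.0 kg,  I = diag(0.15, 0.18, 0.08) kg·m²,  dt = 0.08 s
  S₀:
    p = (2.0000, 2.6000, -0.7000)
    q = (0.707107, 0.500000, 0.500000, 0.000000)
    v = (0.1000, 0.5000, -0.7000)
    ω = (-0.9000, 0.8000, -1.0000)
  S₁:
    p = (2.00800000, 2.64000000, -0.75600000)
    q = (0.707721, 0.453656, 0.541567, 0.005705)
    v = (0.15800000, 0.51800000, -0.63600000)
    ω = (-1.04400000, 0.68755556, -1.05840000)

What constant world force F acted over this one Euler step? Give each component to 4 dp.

F = (2.9000, 0.9000, 3.2000)

Δv = v₁−v₀ = (0.05800000, 0.01800000, 0.06400000)
m·(v₁−v₀)/dt = (2.9000, 0.9000, 3.2000)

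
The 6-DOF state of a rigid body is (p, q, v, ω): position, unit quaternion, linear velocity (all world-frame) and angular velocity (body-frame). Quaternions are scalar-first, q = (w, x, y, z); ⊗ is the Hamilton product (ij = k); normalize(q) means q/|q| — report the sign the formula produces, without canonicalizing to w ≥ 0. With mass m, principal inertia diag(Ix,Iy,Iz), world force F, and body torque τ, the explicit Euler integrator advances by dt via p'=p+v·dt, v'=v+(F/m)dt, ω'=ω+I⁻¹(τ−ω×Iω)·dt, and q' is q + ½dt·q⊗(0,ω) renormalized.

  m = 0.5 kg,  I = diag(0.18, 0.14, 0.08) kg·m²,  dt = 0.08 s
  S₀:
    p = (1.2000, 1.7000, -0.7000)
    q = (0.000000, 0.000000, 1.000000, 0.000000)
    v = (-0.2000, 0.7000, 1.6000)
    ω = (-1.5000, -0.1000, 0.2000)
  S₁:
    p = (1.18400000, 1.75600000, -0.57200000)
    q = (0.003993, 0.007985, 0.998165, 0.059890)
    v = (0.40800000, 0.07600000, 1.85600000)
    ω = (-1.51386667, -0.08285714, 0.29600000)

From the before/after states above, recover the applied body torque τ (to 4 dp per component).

rate change Δω = (-0.01386667, 0.01714286, 0.09600000)
ω₀×(Iω₀) = (0.0012, -0.0300, -0.0060)
applied torque τ = (-0.0300, 0.0000, 0.0900)

τ = (-0.0300, 0.0000, 0.0900)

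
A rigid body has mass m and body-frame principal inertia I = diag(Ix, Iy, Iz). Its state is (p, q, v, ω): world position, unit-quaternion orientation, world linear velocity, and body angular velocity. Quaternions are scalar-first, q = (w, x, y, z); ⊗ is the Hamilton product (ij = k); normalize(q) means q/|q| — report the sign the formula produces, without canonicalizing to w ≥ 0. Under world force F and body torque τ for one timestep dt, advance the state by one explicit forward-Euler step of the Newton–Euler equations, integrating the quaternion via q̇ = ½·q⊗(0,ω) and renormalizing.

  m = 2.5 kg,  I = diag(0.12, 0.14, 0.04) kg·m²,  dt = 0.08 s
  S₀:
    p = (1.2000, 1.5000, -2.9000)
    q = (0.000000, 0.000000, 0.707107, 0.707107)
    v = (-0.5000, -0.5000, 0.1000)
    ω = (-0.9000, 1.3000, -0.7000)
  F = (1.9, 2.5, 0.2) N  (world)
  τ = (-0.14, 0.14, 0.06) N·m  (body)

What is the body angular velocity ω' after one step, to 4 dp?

gyro term ω×Iω = (0.0910, 0.0504, -0.0234)
α = I⁻¹(τ − ω×Iω) = (-1.9250, 0.6400, 2.0850)
ω + α·dt = (-1.0540, 1.3512, -0.5332)

ω' = (-1.0540, 1.3512, -0.5332)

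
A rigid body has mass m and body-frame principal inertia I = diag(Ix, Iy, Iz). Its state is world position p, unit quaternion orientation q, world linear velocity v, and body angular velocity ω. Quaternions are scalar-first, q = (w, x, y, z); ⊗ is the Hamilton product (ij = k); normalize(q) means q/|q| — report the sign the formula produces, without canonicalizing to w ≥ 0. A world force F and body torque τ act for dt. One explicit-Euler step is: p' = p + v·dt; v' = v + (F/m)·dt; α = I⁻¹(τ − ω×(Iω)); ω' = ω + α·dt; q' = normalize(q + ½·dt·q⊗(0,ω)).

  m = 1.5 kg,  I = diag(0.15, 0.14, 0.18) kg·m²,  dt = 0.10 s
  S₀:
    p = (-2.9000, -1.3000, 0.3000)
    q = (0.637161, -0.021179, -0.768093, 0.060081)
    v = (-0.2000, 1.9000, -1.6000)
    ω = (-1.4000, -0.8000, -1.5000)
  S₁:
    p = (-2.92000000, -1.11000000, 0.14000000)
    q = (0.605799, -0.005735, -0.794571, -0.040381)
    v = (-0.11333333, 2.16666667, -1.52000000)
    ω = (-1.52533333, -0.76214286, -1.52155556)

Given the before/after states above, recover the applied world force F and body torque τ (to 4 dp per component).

F = (1.3000, 4.0000, 1.2000)
τ = (-0.1400, -0.0100, -0.0500)

v₁ − v₀ = (0.08666667, 0.26666667, 0.08000000)
F = m·Δv/dt = (1.3000, 4.0000, 1.2000)
rate change Δω = (-0.12533333, 0.03785714, -0.02155556)
gyro term ω₀×Iω₀ = (0.0480, -0.0630, -0.0112)
τ = I·(Δω/dt) + ω₀×(Iω₀) = (-0.1400, -0.0100, -0.0500)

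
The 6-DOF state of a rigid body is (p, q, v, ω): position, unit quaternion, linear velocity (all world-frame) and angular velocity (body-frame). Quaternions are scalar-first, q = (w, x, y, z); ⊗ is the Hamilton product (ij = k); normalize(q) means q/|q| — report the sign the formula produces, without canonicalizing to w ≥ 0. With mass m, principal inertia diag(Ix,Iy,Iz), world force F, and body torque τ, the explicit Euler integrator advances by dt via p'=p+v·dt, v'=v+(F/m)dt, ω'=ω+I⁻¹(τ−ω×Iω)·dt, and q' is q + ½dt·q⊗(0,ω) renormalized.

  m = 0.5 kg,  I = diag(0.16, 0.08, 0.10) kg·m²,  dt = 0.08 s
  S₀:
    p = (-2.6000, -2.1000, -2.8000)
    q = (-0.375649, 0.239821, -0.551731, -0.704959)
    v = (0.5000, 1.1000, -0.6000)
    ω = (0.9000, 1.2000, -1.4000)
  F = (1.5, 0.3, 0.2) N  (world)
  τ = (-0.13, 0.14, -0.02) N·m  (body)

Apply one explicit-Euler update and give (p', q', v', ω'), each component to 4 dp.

α = I⁻¹(τ − ω×Iω) = (-0.6025, 2.6950, 0.6640)
new body rate ω' = (0.8518, 1.4156, -1.3469)
2q̇ = q⊗(0,ω) = (-0.5407043, 1.2802901, -0.7494925, 1.3102517)
q' = normalize(q + ½dt·q⊗(0,ω)) = (-0.3959, 0.2901, -0.5798, -0.6504)
new position p' = (-2.5600, -2.0120, -2.8480)
new velocity v' = (0.7400, 1.1480, -0.5680)

p' = (-2.5600, -2.0120, -2.8480)
q' = (-0.3959, 0.2901, -0.5798, -0.6504)
v' = (0.7400, 1.1480, -0.5680)
ω' = (0.8518, 1.4156, -1.3469)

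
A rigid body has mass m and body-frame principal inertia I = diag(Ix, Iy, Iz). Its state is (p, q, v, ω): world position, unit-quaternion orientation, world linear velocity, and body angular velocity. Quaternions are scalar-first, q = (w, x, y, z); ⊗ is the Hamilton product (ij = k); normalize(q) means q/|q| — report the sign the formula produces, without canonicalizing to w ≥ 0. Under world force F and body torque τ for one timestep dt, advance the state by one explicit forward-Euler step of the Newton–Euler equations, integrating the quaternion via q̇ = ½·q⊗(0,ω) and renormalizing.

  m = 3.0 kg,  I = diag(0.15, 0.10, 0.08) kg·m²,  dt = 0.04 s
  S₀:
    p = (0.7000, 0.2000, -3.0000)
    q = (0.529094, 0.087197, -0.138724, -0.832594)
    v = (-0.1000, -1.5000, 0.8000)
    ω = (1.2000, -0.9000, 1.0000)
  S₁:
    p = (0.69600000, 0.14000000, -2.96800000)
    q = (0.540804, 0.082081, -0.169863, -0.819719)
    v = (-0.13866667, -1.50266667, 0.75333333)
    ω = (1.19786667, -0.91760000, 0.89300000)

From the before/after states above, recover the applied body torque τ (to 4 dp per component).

rate change Δω = (-0.00213333, -0.01760000, -0.10700000)
τ = I·(Δω/dt) + ω₀×(Iω₀) = (0.0100, 0.0400, -0.1600)

τ = (0.0100, 0.0400, -0.1600)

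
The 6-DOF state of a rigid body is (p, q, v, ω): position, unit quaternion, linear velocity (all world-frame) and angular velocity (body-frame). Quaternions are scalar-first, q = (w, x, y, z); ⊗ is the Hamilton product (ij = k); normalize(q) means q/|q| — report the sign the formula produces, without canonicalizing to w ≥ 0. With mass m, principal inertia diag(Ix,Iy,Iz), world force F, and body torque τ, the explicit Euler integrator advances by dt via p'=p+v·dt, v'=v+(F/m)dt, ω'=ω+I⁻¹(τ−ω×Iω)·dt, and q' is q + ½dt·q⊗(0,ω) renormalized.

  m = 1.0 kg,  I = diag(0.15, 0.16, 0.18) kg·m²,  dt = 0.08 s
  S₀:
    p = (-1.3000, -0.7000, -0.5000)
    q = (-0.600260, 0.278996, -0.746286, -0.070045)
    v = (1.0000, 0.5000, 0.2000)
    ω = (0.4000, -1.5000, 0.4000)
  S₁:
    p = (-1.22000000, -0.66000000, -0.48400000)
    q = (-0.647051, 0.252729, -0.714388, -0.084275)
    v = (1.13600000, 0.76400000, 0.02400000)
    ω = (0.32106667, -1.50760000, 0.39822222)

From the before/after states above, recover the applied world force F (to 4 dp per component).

Δv = v₁−v₀ = (0.13600000, 0.26400000, -0.17600000)
applied force F = (1.7000, 3.3000, -2.2000)

F = (1.7000, 3.3000, -2.2000)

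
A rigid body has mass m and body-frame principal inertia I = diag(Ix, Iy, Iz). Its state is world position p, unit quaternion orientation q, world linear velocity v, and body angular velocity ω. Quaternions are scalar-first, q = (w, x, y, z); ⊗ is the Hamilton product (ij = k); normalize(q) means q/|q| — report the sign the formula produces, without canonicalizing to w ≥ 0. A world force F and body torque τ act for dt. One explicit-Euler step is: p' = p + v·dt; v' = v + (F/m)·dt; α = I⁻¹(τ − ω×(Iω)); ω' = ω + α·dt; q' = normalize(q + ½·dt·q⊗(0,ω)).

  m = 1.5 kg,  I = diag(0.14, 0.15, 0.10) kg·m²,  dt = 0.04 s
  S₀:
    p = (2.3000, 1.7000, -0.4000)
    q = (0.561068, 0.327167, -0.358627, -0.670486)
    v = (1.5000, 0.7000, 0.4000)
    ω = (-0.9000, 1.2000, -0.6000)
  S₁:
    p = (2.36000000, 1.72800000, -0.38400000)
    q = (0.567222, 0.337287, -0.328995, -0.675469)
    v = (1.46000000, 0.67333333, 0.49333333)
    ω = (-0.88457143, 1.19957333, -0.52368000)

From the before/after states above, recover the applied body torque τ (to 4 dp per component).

τ = (0.0900, 0.0200, 0.1800)

rate change Δω = (0.01542857, -0.00042667, 0.07632000)
applied torque τ = (0.0900, 0.0200, 0.1800)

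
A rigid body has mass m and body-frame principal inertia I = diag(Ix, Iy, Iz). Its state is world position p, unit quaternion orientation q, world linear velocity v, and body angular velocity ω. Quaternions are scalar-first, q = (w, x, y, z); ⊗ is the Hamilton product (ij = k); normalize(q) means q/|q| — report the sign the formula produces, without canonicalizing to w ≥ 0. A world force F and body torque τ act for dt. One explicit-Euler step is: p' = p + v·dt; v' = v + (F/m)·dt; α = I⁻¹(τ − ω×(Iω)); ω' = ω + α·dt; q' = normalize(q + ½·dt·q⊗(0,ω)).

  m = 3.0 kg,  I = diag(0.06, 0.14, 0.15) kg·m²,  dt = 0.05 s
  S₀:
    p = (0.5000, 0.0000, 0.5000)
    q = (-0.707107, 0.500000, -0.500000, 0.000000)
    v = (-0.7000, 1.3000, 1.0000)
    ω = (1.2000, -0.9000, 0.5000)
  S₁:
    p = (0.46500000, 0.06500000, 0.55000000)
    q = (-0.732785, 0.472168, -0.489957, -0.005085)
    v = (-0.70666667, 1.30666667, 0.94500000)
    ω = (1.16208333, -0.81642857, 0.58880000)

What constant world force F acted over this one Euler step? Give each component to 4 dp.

F = (-0.4000, 0.4000, -3.3000)

velocity change Δv = (-0.00666667, 0.00666667, -0.05500000)
m·(v₁−v₀)/dt = (-0.4000, 0.4000, -3.3000)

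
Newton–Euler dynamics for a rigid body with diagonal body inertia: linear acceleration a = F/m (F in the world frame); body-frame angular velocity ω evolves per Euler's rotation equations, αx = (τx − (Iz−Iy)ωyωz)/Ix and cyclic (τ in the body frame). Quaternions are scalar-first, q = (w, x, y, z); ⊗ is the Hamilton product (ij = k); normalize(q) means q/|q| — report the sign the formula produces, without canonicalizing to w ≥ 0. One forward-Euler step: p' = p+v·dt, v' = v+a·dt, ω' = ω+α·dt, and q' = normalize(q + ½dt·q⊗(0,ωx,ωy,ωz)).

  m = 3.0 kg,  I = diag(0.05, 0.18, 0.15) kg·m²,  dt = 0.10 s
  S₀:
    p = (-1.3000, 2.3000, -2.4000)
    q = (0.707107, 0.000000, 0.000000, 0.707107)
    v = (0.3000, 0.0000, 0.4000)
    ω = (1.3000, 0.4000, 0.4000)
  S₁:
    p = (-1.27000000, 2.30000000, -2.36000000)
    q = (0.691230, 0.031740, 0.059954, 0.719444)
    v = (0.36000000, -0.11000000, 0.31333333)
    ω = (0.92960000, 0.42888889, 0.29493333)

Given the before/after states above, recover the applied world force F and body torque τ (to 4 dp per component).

Δv = v₁−v₀ = (0.06000000, -0.11000000, -0.08666667)
applied force F = (1.8000, -3.3000, -2.6000)
Δω = ω₁−ω₀ = (-0.37040000, 0.02888889, -0.10506667)
ω₀×(Iω₀) = (-0.0048, -0.0520, 0.0676)
I·α + gyro = (-0.1900, 0.0000, -0.0900)

F = (1.8000, -3.3000, -2.6000)
τ = (-0.1900, 0.0000, -0.0900)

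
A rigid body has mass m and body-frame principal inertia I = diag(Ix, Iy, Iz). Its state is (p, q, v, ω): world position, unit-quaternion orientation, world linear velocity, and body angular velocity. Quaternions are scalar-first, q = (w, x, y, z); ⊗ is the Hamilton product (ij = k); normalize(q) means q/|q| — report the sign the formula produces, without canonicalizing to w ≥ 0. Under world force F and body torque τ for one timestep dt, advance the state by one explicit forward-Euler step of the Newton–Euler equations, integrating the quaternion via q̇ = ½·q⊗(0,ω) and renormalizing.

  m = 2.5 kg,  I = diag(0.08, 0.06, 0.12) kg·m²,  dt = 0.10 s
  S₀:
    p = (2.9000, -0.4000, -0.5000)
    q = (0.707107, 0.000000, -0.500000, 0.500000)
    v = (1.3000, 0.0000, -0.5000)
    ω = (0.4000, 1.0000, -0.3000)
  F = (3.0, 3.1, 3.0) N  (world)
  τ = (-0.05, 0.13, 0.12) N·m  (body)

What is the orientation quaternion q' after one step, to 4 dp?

2q̇ = q⊗(0,ω) = (0.6500000, -0.0671572, 0.9071070, -0.0121321)
updated quaternion q' = (0.7385, -0.0034, -0.4539, 0.4986)

q' = (0.7385, -0.0034, -0.4539, 0.4986)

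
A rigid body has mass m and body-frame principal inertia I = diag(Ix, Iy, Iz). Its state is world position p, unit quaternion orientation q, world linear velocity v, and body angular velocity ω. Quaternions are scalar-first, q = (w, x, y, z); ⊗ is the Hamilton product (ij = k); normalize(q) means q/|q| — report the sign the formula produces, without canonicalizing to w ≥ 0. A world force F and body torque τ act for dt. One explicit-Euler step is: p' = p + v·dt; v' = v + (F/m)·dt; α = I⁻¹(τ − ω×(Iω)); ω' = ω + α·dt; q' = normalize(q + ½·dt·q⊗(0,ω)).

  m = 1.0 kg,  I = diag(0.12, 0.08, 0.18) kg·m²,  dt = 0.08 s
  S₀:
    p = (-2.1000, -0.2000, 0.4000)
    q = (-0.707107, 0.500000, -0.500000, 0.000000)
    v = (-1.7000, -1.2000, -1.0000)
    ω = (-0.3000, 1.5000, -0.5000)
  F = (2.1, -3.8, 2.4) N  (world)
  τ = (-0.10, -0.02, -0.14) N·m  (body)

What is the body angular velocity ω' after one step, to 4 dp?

ω×(Iω) gyroscopic = (-0.0750, -0.0090, 0.0180)
α = I⁻¹(τ − ω×Iω) = (-0.2083, -0.1375, -0.8778)
ω' = ω + α·dt = (-0.3167, 1.4890, -0.5702)

ω' = (-0.3167, 1.4890, -0.5702)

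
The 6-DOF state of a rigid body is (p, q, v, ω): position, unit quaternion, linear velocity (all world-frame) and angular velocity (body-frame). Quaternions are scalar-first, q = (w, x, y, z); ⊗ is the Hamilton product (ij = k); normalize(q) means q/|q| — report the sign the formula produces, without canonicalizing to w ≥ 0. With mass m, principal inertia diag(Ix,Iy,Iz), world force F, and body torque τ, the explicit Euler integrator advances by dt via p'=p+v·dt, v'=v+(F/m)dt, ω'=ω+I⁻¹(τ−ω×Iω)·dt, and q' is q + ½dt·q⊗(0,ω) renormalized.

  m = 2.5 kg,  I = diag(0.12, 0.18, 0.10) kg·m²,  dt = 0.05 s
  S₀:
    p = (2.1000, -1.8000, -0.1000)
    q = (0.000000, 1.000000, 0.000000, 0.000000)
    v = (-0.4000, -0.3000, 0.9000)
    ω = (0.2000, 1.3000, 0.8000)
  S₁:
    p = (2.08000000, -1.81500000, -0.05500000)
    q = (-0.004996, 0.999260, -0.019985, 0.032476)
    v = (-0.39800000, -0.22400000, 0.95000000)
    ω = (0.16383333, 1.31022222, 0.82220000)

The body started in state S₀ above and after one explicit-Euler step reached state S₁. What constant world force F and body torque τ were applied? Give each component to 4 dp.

F = (0.1000, 3.8000, 2.5000)
τ = (-0.1700, 0.0400, 0.0600)

Δv = v₁−v₀ = (0.00200000, 0.07600000, 0.05000000)
applied force F = (0.1000, 3.8000, 2.5000)
rate change Δω = (-0.03616667, 0.01022222, 0.02220000)
applied torque τ = (-0.1700, 0.0400, 0.0600)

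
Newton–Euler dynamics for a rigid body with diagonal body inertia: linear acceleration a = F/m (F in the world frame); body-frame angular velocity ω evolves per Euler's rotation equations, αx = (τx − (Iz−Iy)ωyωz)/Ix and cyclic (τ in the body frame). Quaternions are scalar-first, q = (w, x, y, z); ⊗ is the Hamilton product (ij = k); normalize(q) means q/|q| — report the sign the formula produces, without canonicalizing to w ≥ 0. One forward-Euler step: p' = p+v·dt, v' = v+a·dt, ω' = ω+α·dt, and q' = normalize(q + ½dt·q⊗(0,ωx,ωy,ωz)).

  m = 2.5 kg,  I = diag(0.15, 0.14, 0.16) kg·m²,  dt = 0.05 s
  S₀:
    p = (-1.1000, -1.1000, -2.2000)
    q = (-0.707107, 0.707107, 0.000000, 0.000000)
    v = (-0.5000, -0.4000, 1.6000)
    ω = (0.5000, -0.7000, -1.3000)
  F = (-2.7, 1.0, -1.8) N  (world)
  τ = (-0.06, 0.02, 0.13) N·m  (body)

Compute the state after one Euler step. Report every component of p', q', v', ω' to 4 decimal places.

(τ − ω×Iω)/I = (-0.5213, 0.0964, 0.7906)
ω' = ω + α·dt = (0.4739, -0.6952, -1.2605)
Hamilton product q⊗(0,ω) = (-0.3535535, -0.3535535, 1.4142140, 0.4242642)
q' = normalize(q + ½dt·q⊗(0,ω)) = (-0.7154, 0.6977, 0.0353, 0.0106)
a = F/m = (-1.0800, 0.4000, -0.7200)
p' = p + v·dt = (-1.1250, -1.1200, -2.1200)
v' = v + a·dt = (-0.5540, -0.3800, 1.5640)

p' = (-1.1250, -1.1200, -2.1200)
q' = (-0.7154, 0.6977, 0.0353, 0.0106)
v' = (-0.5540, -0.3800, 1.5640)
ω' = (0.4739, -0.6952, -1.2605)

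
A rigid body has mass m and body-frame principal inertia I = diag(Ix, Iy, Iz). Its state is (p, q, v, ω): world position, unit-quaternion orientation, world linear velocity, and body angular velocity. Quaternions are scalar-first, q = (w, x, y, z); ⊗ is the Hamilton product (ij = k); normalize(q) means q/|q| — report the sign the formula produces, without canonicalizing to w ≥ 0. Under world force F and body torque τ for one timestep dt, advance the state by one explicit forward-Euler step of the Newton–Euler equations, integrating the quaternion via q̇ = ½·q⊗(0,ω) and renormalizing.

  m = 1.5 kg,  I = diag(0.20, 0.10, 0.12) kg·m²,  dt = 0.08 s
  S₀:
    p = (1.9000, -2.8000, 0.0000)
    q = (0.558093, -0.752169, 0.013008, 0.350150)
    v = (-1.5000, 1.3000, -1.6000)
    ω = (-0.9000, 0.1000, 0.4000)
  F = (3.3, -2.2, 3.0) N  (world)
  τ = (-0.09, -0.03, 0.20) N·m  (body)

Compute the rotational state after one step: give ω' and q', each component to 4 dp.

ω' = (-0.9363, 0.0990, 0.5273)
q' = (0.5249, -0.7728, 0.0147, 0.3563)

(τ − ω×Iω)/I = (-0.4540, -0.0120, 1.5917)
new body rate ω' = (-0.9363, 0.0990, 0.5273)
2q̇ = q⊗(0,ω) = (-0.8183129, -0.5320955, 0.0415419, 0.1597275)
q + ½dt·q⊗(0,ω), renormalized = (0.5249, -0.7728, 0.0147, 0.3563)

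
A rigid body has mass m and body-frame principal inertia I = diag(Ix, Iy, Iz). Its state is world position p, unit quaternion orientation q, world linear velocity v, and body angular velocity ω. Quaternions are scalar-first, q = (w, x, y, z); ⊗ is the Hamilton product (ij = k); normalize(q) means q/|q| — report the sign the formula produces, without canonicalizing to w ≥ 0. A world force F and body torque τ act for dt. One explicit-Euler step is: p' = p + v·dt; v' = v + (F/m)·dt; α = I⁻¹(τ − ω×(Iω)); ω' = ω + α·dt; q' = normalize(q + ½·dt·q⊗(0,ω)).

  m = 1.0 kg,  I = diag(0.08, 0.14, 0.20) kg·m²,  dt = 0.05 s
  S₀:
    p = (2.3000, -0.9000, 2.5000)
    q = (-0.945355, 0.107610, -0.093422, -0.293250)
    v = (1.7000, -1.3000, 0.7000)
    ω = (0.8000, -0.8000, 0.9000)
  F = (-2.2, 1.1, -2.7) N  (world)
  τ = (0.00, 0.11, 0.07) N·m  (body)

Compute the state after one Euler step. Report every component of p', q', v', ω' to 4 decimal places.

a = F/m = (-2.2000, 1.1000, -2.7000)
p' = p + v·dt = (2.3850, -0.9650, 2.5350)
new velocity v' = (1.5900, -1.2450, 0.5650)
precession coupling ω×(Iω) = (-0.0432, -0.0864, -0.0384)
α = I⁻¹(τ − ω×Iω) = (0.5400, 1.4029, 0.5420)
new body rate ω' = (0.8270, -0.7299, 0.9271)
Hamilton product q⊗(0,ω) = (0.1030994, -1.0749638, 0.4248350, -0.8621699)
q + ½dt·q⊗(0,ω), renormalized = (-0.9422, 0.0807, -0.0827, -0.3146)

p' = (2.3850, -0.9650, 2.5350)
q' = (-0.9422, 0.0807, -0.0827, -0.3146)
v' = (1.5900, -1.2450, 0.5650)
ω' = (0.8270, -0.7299, 0.9271)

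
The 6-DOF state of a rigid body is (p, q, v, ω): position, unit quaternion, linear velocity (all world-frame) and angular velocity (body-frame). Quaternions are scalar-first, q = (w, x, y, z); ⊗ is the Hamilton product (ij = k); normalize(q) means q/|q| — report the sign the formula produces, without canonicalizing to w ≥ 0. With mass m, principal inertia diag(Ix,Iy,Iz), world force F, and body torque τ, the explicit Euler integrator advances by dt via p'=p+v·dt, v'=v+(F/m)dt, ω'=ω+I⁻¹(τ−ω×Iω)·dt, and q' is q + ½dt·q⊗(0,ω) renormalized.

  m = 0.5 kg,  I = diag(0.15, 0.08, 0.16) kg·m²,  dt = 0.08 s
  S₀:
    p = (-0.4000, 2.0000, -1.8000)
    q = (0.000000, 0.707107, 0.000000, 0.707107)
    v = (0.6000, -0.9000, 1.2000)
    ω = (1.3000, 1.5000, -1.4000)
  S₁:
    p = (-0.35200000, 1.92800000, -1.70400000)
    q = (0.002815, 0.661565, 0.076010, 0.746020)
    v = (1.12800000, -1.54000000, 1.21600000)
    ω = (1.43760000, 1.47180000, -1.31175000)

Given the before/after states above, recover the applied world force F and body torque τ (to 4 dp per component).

ω₁ − ω₀ = (0.13760000, -0.02820000, 0.08825000)
τ = I·(Δω/dt) + ω₀×(Iω₀) = (0.0900, -0.0100, 0.0400)
velocity change Δv = (0.52800000, -0.64000000, 0.01600000)
F = m·Δv/dt = (3.3000, -4.0000, 0.1000)

F = (3.3000, -4.0000, 0.1000)
τ = (0.0900, -0.0100, 0.0400)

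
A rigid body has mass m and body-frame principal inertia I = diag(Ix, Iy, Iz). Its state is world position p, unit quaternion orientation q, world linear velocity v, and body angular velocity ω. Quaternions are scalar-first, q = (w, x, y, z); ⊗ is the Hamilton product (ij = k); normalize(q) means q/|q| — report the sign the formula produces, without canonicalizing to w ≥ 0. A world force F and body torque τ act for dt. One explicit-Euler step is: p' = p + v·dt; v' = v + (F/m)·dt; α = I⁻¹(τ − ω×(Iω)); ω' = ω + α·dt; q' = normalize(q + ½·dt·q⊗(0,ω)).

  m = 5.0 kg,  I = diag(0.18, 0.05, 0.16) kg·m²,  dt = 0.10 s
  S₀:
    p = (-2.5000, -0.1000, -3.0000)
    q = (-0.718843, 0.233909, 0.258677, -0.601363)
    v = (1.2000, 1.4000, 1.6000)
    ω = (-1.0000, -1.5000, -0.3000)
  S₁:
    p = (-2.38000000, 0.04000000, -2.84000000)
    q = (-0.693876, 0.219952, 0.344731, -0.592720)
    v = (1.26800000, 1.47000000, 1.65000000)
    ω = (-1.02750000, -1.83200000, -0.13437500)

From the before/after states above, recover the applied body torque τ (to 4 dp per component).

ω₁ − ω₀ = (-0.02750000, -0.33200000, 0.16562500)
precession coupling = (0.0495, 0.0060, -0.1950)
τ = I·(Δω/dt) + ω₀×(Iω₀) = (0.0000, -0.1600, 0.0700)

τ = (0.0000, -0.1600, 0.0700)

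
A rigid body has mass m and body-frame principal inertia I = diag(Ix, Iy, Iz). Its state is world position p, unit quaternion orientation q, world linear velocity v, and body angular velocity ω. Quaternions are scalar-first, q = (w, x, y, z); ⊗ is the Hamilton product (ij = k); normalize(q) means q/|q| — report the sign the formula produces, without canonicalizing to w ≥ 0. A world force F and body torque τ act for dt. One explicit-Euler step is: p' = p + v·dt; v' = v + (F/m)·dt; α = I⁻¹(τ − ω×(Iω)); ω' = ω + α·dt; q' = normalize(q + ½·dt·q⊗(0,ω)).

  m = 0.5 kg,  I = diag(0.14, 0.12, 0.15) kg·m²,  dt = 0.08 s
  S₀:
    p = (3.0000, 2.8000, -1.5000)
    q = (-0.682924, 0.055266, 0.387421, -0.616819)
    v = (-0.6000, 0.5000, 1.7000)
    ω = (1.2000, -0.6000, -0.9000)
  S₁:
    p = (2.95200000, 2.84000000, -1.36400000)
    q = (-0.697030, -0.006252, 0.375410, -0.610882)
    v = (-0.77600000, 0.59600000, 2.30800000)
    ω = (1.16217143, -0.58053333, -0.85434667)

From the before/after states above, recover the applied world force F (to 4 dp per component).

v₁ − v₀ = (-0.17600000, 0.09600000, 0.60800000)
F = m·Δv/dt = (-1.1000, 0.6000, 3.8000)

F = (-1.1000, 0.6000, 3.8000)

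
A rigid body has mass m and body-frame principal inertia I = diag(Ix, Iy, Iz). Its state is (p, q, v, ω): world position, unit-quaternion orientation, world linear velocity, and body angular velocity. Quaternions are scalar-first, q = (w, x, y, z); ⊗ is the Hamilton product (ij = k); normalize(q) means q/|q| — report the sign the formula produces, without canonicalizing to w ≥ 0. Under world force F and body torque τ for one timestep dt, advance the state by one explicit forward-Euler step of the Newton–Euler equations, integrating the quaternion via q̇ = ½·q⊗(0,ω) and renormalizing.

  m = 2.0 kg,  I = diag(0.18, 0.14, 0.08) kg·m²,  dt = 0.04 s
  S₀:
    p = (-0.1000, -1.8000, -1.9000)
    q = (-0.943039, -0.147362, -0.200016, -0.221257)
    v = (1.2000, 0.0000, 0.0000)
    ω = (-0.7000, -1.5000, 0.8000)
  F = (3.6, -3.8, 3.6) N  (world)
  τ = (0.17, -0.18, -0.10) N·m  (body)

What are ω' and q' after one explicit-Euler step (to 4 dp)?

ω' = (-0.6782, -1.5354, 0.7710)
q' = (-0.9469, -0.1439, -0.1662, -0.2346)

gyro term ω×Iω = (0.0720, -0.0560, -0.0420)
(τ − ω×Iω)/I = (0.5444, -0.8857, -0.7250)
new body rate ω' = (-0.6782, -1.5354, 0.7710)
Hamilton product q⊗(0,ω) = (-0.2261718, 0.1682290, 1.6873280, -0.6733994)
q + ½dt·q⊗(0,ω), renormalized = (-0.9469, -0.1439, -0.1662, -0.2346)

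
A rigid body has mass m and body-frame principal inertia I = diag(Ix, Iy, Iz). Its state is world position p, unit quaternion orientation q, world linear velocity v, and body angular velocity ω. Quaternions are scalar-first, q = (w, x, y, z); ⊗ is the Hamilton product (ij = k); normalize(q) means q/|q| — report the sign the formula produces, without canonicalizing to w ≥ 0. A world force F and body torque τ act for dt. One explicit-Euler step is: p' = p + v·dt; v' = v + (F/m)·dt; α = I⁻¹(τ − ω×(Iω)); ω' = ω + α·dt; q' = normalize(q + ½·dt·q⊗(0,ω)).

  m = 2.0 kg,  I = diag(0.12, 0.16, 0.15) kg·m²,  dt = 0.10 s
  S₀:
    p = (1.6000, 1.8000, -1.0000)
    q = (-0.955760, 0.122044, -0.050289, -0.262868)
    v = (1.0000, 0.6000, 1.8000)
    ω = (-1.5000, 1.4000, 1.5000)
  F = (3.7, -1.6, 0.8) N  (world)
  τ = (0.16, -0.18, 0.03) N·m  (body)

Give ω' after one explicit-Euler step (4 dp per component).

ω' = (-1.3492, 1.2453, 1.5760)

ω×(Iω) gyroscopic = (-0.0210, 0.0675, -0.0840)
(τ − ω×Iω)/I = (1.5083, -1.5469, 0.7600)
ω + α·dt = (-1.3492, 1.2453, 1.5760)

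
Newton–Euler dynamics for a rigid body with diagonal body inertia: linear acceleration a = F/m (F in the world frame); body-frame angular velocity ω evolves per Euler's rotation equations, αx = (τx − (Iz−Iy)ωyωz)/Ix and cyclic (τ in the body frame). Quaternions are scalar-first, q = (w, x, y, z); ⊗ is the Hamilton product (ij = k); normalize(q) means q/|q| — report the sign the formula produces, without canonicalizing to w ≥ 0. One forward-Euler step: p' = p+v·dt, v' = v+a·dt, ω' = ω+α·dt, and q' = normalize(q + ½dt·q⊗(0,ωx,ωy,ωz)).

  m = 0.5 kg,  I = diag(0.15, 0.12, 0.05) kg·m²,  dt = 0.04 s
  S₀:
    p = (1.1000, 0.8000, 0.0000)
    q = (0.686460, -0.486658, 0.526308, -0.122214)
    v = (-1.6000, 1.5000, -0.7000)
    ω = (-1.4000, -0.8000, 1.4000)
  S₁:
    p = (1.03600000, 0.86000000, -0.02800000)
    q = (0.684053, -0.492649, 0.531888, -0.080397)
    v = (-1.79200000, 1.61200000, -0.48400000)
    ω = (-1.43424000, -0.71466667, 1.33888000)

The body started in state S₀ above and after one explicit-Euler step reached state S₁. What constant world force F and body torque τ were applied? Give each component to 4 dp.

F = (-2.4000, 1.4000, 2.7000)
τ = (-0.0500, 0.0600, -0.1100)

Δω = ω₁−ω₀ = (-0.03424000, 0.08533333, -0.06112000)
applied torque τ = (-0.0500, 0.0600, -0.1100)
v₁ − v₀ = (-0.19200000, 0.11200000, 0.21600000)
applied force F = (-2.4000, 1.4000, 2.7000)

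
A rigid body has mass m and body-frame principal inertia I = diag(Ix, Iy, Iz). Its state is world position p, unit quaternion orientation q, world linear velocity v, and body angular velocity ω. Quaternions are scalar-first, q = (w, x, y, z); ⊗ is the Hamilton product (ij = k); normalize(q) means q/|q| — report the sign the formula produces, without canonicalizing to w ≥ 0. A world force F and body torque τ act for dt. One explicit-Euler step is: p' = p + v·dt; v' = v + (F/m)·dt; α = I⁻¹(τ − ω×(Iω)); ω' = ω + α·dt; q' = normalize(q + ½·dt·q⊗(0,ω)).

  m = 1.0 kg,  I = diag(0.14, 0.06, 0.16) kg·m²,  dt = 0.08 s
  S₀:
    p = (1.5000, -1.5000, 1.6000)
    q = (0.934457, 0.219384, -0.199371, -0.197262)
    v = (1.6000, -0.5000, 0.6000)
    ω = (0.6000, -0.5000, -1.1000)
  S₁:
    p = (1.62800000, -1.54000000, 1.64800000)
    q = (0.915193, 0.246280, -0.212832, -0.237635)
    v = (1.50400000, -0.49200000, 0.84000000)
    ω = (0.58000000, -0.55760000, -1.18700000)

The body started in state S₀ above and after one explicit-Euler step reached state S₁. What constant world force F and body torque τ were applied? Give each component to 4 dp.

F = (-1.2000, 0.1000, 3.0000)
τ = (0.0200, -0.0300, -0.1500)

rate change Δω = (-0.02000000, -0.05760000, -0.08700000)
gyro term ω₀×Iω₀ = (0.0550, 0.0132, 0.0240)
applied torque τ = (0.0200, -0.0300, -0.1500)
v₁ − v₀ = (-0.09600000, 0.00800000, 0.24000000)
F = m·Δv/dt = (-1.2000, 0.1000, 3.0000)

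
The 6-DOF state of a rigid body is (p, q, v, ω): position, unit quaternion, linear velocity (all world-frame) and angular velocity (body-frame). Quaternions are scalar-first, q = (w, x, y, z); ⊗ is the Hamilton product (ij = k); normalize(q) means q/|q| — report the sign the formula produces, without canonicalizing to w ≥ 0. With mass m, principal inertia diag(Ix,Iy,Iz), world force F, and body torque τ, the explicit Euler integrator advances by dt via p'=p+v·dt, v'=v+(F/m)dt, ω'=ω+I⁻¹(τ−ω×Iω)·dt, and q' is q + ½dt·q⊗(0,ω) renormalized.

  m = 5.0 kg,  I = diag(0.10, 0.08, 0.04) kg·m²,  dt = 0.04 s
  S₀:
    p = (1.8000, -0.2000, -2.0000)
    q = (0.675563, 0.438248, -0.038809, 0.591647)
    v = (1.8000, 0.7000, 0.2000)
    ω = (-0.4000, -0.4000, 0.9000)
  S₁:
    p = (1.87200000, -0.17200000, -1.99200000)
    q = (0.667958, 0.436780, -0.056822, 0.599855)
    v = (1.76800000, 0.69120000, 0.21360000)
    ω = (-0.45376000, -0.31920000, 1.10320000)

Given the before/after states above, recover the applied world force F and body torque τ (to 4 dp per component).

F = (-4.0000, -1.1000, 1.7000)
τ = (-0.1200, 0.1400, 0.2000)

Δω = ω₁−ω₀ = (-0.05376000, 0.08080000, 0.20320000)
gyro term ω₀×Iω₀ = (0.0144, -0.0216, -0.0032)
applied torque τ = (-0.1200, 0.1400, 0.2000)
Δv = v₁−v₀ = (-0.03200000, -0.00880000, 0.01360000)
m·(v₁−v₀)/dt = (-4.0000, -1.1000, 1.7000)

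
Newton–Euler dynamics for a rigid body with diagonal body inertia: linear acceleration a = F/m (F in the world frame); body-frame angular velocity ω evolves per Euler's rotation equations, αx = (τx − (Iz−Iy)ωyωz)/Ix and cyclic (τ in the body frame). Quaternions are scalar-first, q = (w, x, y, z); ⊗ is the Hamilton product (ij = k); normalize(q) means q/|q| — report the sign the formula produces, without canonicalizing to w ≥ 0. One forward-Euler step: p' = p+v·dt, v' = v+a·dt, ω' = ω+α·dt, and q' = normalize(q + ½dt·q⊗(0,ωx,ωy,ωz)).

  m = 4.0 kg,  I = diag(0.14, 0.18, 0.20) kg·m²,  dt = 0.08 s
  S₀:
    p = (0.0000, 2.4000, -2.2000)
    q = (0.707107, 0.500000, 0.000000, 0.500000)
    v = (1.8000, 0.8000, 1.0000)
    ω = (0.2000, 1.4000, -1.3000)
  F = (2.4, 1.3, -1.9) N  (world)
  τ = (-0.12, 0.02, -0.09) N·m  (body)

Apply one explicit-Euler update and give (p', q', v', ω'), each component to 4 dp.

gyro term ω×Iω = (-0.0364, 0.0156, 0.0112)
(τ − ω×Iω)/I = (-0.5971, 0.0244, -0.5060)
ω + α·dt = (0.1522, 1.4020, -1.3405)
q⊗(0,ω) = (0.5500000, -0.5585786, 1.7399498, -0.2192391)
updated quaternion q' = (0.7270, 0.4763, 0.0694, 0.4898)
linear accel F/m = (0.6000, 0.3250, -0.4750)
p + v·dt = (0.1440, 2.4640, -2.1200)
new velocity v' = (1.8480, 0.8260, 0.9620)

p' = (0.1440, 2.4640, -2.1200)
q' = (0.7270, 0.4763, 0.0694, 0.4898)
v' = (1.8480, 0.8260, 0.9620)
ω' = (0.1522, 1.4020, -1.3405)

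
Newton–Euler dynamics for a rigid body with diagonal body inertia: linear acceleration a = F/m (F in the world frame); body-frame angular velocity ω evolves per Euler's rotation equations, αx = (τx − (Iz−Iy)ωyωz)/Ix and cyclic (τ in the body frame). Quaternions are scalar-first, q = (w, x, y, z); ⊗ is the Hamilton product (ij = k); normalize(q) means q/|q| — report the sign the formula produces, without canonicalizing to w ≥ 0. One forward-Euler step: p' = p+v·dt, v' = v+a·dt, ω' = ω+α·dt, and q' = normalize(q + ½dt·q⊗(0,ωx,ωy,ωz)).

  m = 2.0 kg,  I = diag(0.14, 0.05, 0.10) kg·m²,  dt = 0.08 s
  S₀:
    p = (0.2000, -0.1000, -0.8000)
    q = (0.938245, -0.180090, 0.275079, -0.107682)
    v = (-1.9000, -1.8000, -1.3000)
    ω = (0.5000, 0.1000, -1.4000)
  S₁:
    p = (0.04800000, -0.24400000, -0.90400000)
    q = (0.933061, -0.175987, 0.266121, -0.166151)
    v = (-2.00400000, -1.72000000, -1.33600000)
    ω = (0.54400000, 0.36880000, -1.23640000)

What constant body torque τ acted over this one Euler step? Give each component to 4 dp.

τ = (0.0700, 0.1400, 0.2000)

ω₁ − ω₀ = (0.04400000, 0.26880000, 0.16360000)
ω₀×(Iω₀) = (-0.0070, -0.0280, -0.0045)
I·α + gyro = (0.0700, 0.1400, 0.2000)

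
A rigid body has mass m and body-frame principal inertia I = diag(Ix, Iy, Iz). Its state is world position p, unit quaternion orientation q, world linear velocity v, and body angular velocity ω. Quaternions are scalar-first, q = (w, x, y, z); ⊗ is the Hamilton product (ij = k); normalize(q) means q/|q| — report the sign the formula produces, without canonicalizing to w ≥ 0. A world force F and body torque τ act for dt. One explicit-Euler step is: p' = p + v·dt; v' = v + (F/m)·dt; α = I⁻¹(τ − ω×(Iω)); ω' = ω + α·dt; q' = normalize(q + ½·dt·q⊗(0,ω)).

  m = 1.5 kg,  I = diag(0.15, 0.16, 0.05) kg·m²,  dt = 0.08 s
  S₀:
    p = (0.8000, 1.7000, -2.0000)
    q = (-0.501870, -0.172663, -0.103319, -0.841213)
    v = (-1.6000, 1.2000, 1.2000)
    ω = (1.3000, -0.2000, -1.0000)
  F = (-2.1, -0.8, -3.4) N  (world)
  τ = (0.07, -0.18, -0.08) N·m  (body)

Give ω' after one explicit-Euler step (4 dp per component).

gyro term ω×Iω = (-0.0220, -0.1300, -0.0026)
(τ − ω×Iω)/I = (0.6133, -0.3125, -1.5480)
ω' = ω + α·dt = (1.3491, -0.2250, -1.1238)

ω' = (1.3491, -0.2250, -1.1238)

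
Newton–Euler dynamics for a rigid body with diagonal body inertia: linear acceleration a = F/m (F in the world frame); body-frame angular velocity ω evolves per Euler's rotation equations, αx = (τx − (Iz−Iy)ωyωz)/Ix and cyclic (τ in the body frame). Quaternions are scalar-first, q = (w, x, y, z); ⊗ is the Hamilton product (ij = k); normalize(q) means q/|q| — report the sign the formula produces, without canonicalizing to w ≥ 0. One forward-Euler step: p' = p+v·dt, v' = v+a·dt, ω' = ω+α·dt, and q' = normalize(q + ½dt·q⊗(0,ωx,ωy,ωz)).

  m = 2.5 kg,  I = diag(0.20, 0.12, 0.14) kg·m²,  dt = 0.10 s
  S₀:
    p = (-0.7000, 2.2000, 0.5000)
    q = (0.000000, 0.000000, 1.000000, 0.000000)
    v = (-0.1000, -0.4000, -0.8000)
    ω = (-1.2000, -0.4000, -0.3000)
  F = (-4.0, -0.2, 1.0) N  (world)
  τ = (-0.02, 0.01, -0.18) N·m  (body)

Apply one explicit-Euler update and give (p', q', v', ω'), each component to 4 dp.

a = (-1.6000, -0.0800, 0.4000)
p' = p + v·dt = (-0.7100, 2.1600, 0.4200)
v' = v + a·dt = (-0.2600, -0.4080, -0.7600)
ω×(Iω) gyroscopic = (0.0024, 0.0216, -0.0384)
(τ − ω×Iω)/I = (-0.1120, -0.0967, -1.0114)
new body rate ω' = (-1.2112, -0.4097, -0.4011)
Hamilton product q⊗(0,ω) = (0.4000000, -0.3000000, 0.0000000, 1.2000000)
updated quaternion q' = (0.0200, -0.0150, 0.9979, 0.0599)

p' = (-0.7100, 2.1600, 0.4200)
q' = (0.0200, -0.0150, 0.9979, 0.0599)
v' = (-0.2600, -0.4080, -0.7600)
ω' = (-1.2112, -0.4097, -0.4011)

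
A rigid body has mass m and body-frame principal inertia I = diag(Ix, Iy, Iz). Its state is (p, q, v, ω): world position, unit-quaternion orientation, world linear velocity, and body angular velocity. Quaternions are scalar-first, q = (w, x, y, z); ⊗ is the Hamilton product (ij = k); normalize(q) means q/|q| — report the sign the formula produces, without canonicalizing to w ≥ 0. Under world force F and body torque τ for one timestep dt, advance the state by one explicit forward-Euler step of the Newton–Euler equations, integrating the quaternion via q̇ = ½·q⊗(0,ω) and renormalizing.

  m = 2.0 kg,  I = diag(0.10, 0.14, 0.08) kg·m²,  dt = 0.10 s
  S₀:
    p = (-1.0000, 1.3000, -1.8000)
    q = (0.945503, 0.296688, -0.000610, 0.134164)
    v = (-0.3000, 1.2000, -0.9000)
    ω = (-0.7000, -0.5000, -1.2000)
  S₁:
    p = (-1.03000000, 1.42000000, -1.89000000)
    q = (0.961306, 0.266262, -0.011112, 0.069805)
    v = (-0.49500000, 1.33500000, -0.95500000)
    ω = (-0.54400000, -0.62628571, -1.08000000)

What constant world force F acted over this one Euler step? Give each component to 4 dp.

velocity change Δv = (-0.19500000, 0.13500000, -0.05500000)
F = m·Δv/dt = (-3.9000, 2.7000, -1.1000)

F = (-3.9000, 2.7000, -1.1000)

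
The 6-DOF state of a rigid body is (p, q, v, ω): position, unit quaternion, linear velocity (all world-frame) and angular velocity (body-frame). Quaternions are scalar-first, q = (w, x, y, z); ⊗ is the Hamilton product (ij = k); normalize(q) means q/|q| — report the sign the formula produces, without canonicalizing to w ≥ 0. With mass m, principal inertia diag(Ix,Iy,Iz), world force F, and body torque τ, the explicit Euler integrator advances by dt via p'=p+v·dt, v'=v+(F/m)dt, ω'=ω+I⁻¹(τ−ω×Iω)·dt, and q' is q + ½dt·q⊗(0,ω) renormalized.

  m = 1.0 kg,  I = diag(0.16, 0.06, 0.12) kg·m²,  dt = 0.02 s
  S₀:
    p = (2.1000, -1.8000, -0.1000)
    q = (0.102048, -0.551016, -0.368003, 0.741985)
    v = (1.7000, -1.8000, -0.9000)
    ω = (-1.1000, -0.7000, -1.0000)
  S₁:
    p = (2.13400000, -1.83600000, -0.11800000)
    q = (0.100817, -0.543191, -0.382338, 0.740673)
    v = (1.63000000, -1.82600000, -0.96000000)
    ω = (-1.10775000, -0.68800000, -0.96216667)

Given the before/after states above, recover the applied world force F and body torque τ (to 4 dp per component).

v₁ − v₀ = (-0.07000000, -0.02600000, -0.06000000)
applied force F = (-3.5000, -1.3000, -3.0000)
Δω = ω₁−ω₀ = (-0.00775000, 0.01200000, 0.03783333)
applied torque τ = (-0.0200, 0.0800, 0.1500)

F = (-3.5000, -1.3000, -3.0000)
τ = (-0.0200, 0.0800, 0.1500)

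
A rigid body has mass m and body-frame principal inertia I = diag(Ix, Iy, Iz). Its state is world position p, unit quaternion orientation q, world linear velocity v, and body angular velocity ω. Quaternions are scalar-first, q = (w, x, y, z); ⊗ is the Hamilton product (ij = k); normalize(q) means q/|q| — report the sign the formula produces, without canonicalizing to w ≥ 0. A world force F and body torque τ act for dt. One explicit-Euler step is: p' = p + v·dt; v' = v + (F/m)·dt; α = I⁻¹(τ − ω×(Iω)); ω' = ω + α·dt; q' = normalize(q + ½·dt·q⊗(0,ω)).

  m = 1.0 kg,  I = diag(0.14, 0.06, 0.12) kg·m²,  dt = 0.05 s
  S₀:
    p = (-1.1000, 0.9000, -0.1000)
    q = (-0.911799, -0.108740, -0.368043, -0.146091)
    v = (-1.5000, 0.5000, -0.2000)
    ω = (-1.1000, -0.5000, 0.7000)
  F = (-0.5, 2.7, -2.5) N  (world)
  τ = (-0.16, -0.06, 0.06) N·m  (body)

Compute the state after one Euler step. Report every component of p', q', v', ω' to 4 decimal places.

p' = (-1.1750, 0.9250, -0.1100)
q' = (-0.9163, -0.0919, -0.3505, -0.1707)
v' = (-1.5250, 0.6350, -0.3250)
ω' = (-1.1496, -0.5372, 0.7433)

new position p' = (-1.1750, 0.9250, -0.1100)
new velocity v' = (-1.5250, 0.6350, -0.3250)
α = I⁻¹(τ − ω×Iω) = (-0.9929, -0.7433, 0.8667)
new body rate ω' = (-1.1496, -0.5372, 0.7433)
2q̇ = q⊗(0,ω) = (-0.2013718, 0.6723033, 0.6927176, -0.9887366)
q' = normalize(q + ½dt·q⊗(0,ω)) = (-0.9163, -0.0919, -0.3505, -0.1707)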